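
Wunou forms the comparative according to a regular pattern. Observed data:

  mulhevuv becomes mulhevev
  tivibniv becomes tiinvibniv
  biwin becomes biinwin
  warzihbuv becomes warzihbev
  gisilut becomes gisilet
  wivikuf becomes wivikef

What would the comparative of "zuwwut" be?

"zuwwut" has last vowel 'u'. The stems whose last vowel is 'u' (wivikuf → wivikef, gisilut → gisilet, warzihbuv → warzihbev) change the last vowel to 'e'.
So zuwwut → zuwwet.

zuwwet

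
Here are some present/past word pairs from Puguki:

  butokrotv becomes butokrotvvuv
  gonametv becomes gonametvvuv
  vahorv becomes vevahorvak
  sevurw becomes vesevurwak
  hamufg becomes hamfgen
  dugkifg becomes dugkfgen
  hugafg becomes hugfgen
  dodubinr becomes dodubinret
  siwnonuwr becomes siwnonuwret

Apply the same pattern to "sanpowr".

butokrotv and vahorv both end in -v yet inflect differently (butokrotvvuv, vevahorvak), so the final letter is not what conditions the rule; the second-to-last letter is.
"sanpowr" has second-to-last letter 'w'. The one such stem in the data (siwnonuwr → siwnonuwret) adds -et, so the same rule applies.
So sanpowr → sanpowret.

sanpowret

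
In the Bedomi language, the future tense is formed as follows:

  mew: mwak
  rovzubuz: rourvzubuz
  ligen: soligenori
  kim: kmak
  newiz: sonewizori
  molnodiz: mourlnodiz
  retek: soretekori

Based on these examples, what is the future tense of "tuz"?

"tuz" has 1 vowel. The stems with 1 vowel (mew → mwak, kim → kmak) delete the last vowel and add -ak.
The other patterns: stems with 2 vowels add so- … -ori around the stem; stems with 3 vowels insert -ur- after the first vowel.
So tuz → tzak.

tzak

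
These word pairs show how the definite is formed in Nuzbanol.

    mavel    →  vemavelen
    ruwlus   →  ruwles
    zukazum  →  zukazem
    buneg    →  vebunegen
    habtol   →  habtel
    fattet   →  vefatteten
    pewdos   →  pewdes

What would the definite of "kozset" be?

mavel and habtol both end in -l yet inflect differently (vemavelen, habtel), so the final letter is not what conditions the rule; the last vowel is.
"kozset" has last vowel 'e'. The stems whose last vowel is 'e' (buneg → vebunegen, fattet → vefatteten, mavel → vemavelen) add ve- … -en around the stem.
So kozset → vekozseten.

vekozseten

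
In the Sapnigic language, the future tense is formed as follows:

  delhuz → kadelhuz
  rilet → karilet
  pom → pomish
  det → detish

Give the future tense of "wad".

"wad" has 1 vowel. The stems with 1 vowel (pom → pomish, det → detish) add -ish.
So wad → wadish.

wadish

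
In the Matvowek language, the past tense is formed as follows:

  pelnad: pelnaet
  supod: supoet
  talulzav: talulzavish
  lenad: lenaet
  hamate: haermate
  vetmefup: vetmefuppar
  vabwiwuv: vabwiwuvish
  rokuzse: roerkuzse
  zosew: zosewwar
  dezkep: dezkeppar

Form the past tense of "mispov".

mispovish

talulzav and pelnad both have last vowel 'a' yet inflect differently (talulzavish, pelnaet), so the last vowel is not what conditions the rule; the final letter is.
"mispov" ends in -v. The stems ending in -v (vabwiwuv → vabwiwuvish, talulzav → talulzavish) add -ish.
The other patterns: stems ending in -d drop the final letter and add -et; stems ending in -e insert -er- after the first vowel; stems ending in -p or -w double the final consonant and add -ar.
So mispov → mispovish.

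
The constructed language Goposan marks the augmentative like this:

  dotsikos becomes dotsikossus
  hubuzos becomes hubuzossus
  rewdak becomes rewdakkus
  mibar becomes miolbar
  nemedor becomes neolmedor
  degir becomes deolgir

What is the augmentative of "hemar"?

heolmar

"hemar" ends in -r. The stems ending in -r (mibar → miolbar, nemedor → neolmedor, degir → deolgir) insert -ol- after the first vowel.
So hemar → heolmar.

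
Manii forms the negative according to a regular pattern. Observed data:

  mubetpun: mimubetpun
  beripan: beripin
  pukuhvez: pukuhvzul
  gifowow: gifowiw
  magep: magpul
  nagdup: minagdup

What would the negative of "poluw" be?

mipoluw

magep and nagdup both end in -p yet inflect differently (magpul, minagdup), so the final letter is not what conditions the rule; the last vowel is.
"poluw" has last vowel 'u'. The stems whose last vowel is 'u' (mubetpun → mimubetpun, nagdup → minagdup) add the prefix mi-.
The other patterns: stems whose last vowel is 'e' delete the last vowel and add -ul; stems whose last vowel is 'a' or 'o' change the last vowel to 'i'.
So poluw → mipoluw.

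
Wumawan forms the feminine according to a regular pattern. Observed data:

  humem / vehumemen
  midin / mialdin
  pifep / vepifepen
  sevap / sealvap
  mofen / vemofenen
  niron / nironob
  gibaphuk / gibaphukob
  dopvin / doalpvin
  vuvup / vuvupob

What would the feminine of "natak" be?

naaltak

mofen and niron both end in -n yet inflect differently (vemofenen, nironob), so the final letter is not what conditions the rule; the last vowel is.
"natak" has last vowel 'a'. The one such stem in the data (sevap → sealvap) inserts -al- after the first vowel (as do dopvin, midin), so the same rule applies.
The other patterns: stems whose last vowel is 'e' add ve- … -en around the stem; stems whose last vowel is 'o' or 'u' add -ob.
So natak → naaltak.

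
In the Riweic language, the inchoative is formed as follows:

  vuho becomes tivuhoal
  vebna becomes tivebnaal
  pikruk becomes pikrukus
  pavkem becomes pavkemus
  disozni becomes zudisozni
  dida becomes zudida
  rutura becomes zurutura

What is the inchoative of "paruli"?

parulius

vebna and dida both end in -a yet inflect differently (tivebnaal, zudida), so the final letter is not what conditions the rule; the first letter is.
"paruli" begins with p-. The stems beginning with p- (pikruk → pikrukus, pavkem → pavkemus) add -us.
So paruli → parulius.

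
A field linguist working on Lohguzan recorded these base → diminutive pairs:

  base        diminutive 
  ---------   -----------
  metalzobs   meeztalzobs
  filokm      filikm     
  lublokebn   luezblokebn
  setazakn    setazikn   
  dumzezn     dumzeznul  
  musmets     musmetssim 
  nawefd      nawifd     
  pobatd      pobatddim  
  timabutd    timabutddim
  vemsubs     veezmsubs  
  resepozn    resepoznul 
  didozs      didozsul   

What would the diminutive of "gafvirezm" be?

gafvirezmul

"gafvirezm" has second-to-last letter 'z'. The stems whose second-to-last letter is 'z' (resepozn → resepoznul, dumzezn → dumzeznul, didozs → didozsul) add -ul.
So gafvirezm → gafvirezmul.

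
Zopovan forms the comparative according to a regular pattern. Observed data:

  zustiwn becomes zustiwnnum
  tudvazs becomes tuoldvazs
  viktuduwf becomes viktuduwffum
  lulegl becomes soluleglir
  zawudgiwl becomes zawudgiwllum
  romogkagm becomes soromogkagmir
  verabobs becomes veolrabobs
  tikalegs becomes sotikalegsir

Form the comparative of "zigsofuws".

zigsofuwssum

lulegl and zawudgiwl both end in -l yet inflect differently (soluleglir, zawudgiwllum), so the final letter is not what conditions the rule; the second-to-last letter is.
"zigsofuws" has second-to-last letter 'w'. The stems whose second-to-last letter is 'w' (zustiwn → zustiwnnum, viktuduwf → viktuduwffum, zawudgiwl → zawudgiwllum) double the final consonant and add -um.
So zigsofuws → zigsofuwssum.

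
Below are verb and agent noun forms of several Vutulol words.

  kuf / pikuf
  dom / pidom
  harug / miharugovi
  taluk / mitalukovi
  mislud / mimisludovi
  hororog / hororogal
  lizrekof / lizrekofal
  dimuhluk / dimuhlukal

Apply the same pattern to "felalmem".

"felalmem" has 3 vowels. The stems with 3 vowels (hororog → hororogal, lizrekof → lizrekofal, dimuhluk → dimuhlukal) add -al.
So felalmem → felalmemal.

felalmemal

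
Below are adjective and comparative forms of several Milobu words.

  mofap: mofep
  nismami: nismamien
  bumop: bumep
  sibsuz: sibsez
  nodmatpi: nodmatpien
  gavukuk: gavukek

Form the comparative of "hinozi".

nodmatpi and gavukuk both have 3 vowels yet inflect differently (nodmatpien, gavukek), so the number of vowels is not what conditions the rule; whether the stem ends in a vowel or a consonant is.
"hinozi" ends in a vowel. The stems ending in a vowel (nodmatpi → nodmatpien, nismami → nismamien) add -en.
The other pattern: stems ending in a consonant change the last vowel to 'e'.
So hinozi → hinozien.

hinozien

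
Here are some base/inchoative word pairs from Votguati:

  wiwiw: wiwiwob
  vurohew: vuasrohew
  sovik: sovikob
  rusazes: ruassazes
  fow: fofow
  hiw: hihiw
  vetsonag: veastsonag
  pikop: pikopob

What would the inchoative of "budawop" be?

buasdawop

hiw and wiwiw both end in -w yet inflect differently (hihiw, wiwiwob), so the final letter is not what conditions the rule; the number of vowels is.
"budawop" has 3 vowels. The stems with 3 vowels (vetsonag → veastsonag, rusazes → ruassazes, vurohew → vuasrohew) insert -as- after the first vowel.
So budawop → buasdawop.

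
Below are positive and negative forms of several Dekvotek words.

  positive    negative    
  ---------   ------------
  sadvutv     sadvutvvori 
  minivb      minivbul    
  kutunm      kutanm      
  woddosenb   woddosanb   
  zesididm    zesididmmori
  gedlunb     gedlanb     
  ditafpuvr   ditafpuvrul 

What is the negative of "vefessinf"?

gedlunb and minivb both end in -b yet inflect differently (gedlanb, minivbul), so the final letter is not what conditions the rule; the second-to-last letter is.
"vefessinf" has second-to-last letter 'n'. The stems whose second-to-last letter is 'n' (gedlunb → gedlanb, woddosenb → woddosanb, kutunm → kutanm) change the last vowel to 'a'.
The other patterns: stems whose second-to-last letter is 'v' add -ul; stems whose second-to-last letter is 'd' or 't' double the final consonant and add -ori.
So vefessinf → vefessanf.

vefessanf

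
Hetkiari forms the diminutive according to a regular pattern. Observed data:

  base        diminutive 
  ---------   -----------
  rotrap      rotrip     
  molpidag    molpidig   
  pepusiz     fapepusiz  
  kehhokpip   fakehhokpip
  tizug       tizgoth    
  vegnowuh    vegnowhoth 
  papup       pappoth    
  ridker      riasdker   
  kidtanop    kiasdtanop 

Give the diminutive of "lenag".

"lenag" has last vowel 'a'. The stems whose last vowel is 'a' (rotrap → rotrip, molpidag → molpidig) change the last vowel to 'i'.
The other patterns: stems whose last vowel is 'i' add the prefix fa-; stems whose last vowel is 'u' delete the last vowel and add -oth; stems whose last vowel is 'e' or 'o' insert -as- after the first vowel.
So lenag → lenig.

lenig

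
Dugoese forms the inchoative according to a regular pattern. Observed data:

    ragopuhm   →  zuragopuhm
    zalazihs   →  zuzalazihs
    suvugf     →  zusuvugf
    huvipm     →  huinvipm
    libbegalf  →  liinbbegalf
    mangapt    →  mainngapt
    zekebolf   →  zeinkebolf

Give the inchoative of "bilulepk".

biinlulepk

suvugf and libbegalf both end in -f yet inflect differently (zusuvugf, liinbbegalf), so the final letter is not what conditions the rule; the second-to-last letter is.
"bilulepk" has second-to-last letter 'p'. The stems whose second-to-last letter is 'p' (huvipm → huinvipm, mangapt → mainngapt) insert -in- after the first vowel.
The other pattern: stems whose second-to-last letter is 'g' or 'h' add the prefix zu-.
So bilulepk → biinlulepk.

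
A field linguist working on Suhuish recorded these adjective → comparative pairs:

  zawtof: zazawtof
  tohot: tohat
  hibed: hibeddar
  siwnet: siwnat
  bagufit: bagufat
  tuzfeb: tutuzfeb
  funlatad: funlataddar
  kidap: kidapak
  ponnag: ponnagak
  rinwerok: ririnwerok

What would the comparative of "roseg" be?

rosegak

hibed and siwnet both have last vowel 'e' yet inflect differently (hibeddar, siwnat), so the last vowel is not what conditions the rule; the final letter is.
"roseg" ends in -g. The one such stem in the data (ponnag → ponnagak) adds -ak, so the same rule applies.
The other patterns: stems ending in -d double the final consonant and add -ar; stems ending in -t change the last vowel to 'a'; stems ending in -b, -f or -k repeat the first consonant+vowel as a prefix.
So roseg → rosegak.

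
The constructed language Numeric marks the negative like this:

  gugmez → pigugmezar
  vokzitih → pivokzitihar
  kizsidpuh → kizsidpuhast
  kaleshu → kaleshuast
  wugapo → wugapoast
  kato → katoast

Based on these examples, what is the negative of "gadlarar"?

vokzitih and kizsidpuh both end in -h yet inflect differently (pivokzitihar, kizsidpuhast), so the final letter is not what conditions the rule; the first letter is.
"gadlarar" begins with g-. The one such stem in the data (gugmez → pigugmezar) adds pi- … -ar around the stem, so the same rule applies.
So gadlarar → pigadlararar.

pigadlararar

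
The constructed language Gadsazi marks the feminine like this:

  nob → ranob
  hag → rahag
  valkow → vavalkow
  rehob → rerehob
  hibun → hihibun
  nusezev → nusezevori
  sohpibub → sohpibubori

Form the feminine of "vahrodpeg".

vahrodpegori

nob and rehob both end in -b yet inflect differently (ranob, rerehob), so the final letter is not what conditions the rule; the number of vowels is.
"vahrodpeg" has 3 vowels. The stems with 3 vowels (nusezev → nusezevori, sohpibub → sohpibubori) add -ori.
The other patterns: stems with 1 vowel add the prefix ra-; stems with 2 vowels repeat the first consonant+vowel as a prefix.
So vahrodpeg → vahrodpegori.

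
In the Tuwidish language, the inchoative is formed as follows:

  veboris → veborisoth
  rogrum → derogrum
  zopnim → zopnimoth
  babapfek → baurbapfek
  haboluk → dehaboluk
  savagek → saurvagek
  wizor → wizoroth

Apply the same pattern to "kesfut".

dekesfut

"kesfut" has last vowel 'u'. The stems whose last vowel is 'u' (rogrum → derogrum, haboluk → dehaboluk) add the prefix de-.
The other patterns: stems whose last vowel is 'e' insert -ur- after the first vowel; stems whose last vowel is 'i' or 'o' add -oth.
So kesfut → dekesfut.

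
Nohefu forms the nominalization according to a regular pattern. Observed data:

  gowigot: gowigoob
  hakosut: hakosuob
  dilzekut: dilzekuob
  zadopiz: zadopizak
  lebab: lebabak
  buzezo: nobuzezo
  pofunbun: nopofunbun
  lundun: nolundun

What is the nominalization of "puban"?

gowigot and buzezo both have last vowel 'o' yet inflect differently (gowigoob, nobuzezo), so the last vowel is not what conditions the rule; the final letter is.
"puban" ends in -n. The stems ending in -n (pofunbun → nopofunbun, lundun → nolundun) add the prefix no-.
So puban → nopuban.

nopuban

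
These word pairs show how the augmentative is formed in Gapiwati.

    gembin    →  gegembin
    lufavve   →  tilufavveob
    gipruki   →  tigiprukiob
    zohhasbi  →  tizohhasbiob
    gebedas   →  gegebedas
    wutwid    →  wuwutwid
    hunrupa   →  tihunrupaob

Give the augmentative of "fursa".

gipruki and wutwid both have last vowel 'i' yet inflect differently (tigiprukiob, wuwutwid), so the last vowel is not what conditions the rule; whether the stem ends in a vowel or a consonant is.
"fursa" ends in a vowel. The stems ending in a vowel (hunrupa → tihunrupaob, gipruki → tigiprukiob, lufavve → tilufavveob) add ti- … -ob around the stem.
So fursa → tifursaob.

tifursaob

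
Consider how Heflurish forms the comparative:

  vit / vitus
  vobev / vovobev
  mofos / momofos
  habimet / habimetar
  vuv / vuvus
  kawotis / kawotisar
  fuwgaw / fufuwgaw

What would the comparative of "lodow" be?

"lodow" has 2 vowels. The stems with 2 vowels (vobev → vovobev, fuwgaw → fufuwgaw, mofos → momofos) repeat the first consonant+vowel as a prefix.
So lodow → lolodow.

lolodow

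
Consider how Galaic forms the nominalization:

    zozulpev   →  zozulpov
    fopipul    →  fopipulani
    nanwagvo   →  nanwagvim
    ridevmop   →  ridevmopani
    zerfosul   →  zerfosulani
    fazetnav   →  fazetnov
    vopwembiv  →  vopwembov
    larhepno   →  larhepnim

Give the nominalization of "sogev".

nanwagvo and ridevmop both have last vowel 'o' yet inflect differently (nanwagvim, ridevmopani), so the last vowel is not what conditions the rule; the final letter is.
"sogev" ends in -v. The stems ending in -v (fazetnav → fazetnov, vopwembiv → vopwembov, zozulpev → zozulpov) change the last vowel to 'o'.
The other patterns: stems ending in -o drop the final letter and add -im; stems ending in -l or -p add -ani.
So sogev → sogov.

sogov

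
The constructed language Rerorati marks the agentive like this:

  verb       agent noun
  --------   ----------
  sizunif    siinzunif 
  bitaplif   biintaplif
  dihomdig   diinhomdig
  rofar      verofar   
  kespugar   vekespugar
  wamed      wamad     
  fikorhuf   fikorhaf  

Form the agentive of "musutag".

sizunif and fikorhuf both end in -f yet inflect differently (siinzunif, fikorhaf), so the final letter is not what conditions the rule; the last vowel is.
"musutag" has last vowel 'a'. The stems whose last vowel is 'a' (rofar → verofar, kespugar → vekespugar) add the prefix ve-.
So musutag → vemusutag.

vemusutag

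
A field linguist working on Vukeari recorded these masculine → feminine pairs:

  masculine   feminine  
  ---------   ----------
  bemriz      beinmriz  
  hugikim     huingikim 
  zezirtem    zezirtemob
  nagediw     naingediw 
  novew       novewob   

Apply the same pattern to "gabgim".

gainbgim

nagediw and novew both end in -w yet inflect differently (naingediw, novewob), so the final letter is not what conditions the rule; the last vowel is.
"gabgim" has last vowel 'i'. The stems whose last vowel is 'i' (nagediw → naingediw, bemriz → beinmriz, hugikim → huingikim) insert -in- after the first vowel.
So gabgim → gainbgim.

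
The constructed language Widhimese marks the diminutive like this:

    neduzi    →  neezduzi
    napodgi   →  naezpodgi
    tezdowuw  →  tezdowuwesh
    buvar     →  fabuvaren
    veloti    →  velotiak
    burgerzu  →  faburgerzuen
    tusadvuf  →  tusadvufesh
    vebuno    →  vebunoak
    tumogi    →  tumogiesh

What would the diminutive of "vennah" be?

vennahak

tumogi and neduzi both end in -i yet inflect differently (tumogiesh, neezduzi), so the final letter is not what conditions the rule; the first letter is.
"vennah" begins with v-. The stems beginning with v- (veloti → velotiak, vebuno → vebunoak) add -ak.
The other patterns: stems beginning with t- add -esh; stems beginning with b- add fa- … -en around the stem; stems beginning with n- insert -ez- after the first vowel.
So vennah → vennahak.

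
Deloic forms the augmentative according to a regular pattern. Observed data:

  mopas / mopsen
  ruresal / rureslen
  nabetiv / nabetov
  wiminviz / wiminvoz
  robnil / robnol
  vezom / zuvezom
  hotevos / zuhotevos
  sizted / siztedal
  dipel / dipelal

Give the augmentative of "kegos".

ruresal and robnil both end in -l yet inflect differently (rureslen, robnol), so the final letter is not what conditions the rule; the last vowel is.
"kegos" has last vowel 'o'. The stems whose last vowel is 'o' (vezom → zuvezom, hotevos → zuhotevos) add the prefix zu-.
The other patterns: stems whose last vowel is 'a' delete the last vowel and add -en; stems whose last vowel is 'i' change the last vowel to 'o'; stems whose last vowel is 'e' add -al.
So kegos → zukegos.

zukegos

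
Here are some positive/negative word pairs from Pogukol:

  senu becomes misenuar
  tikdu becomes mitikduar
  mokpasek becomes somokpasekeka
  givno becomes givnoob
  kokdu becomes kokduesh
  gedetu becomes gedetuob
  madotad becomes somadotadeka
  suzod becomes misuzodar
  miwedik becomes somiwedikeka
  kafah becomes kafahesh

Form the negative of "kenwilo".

kokdu and gedetu both end in -u yet inflect differently (kokduesh, gedetuob), so the final letter is not what conditions the rule; the first letter is.
"kenwilo" begins with k-. The stems beginning with k- (kokdu → kokduesh, kafah → kafahesh) add -esh.
So kenwilo → kenwiloesh.

kenwiloesh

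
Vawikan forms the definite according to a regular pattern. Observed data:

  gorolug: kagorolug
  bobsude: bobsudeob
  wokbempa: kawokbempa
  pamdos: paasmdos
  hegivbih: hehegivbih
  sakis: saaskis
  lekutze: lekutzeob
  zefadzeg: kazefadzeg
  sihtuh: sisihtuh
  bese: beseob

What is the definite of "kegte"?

kegteob

"kegte" ends in -e. The stems ending in -e (bese → beseob, lekutze → lekutzeob, bobsude → bobsudeob) add -ob.
So kegte → kegteob.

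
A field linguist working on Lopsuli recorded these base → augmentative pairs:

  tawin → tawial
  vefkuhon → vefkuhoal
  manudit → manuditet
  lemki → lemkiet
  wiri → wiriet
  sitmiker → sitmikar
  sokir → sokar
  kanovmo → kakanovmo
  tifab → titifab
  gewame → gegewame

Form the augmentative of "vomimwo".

tawin and manudit both have last vowel 'i' yet inflect differently (tawial, manuditet), so the last vowel is not what conditions the rule; the final letter is.
"vomimwo" ends in -o. The one such stem in the data (kanovmo → kakanovmo) repeats the first consonant+vowel as a prefix (as do tifab, gewame), so the same rule applies.
The other patterns: stems ending in -n drop the final letter and add -al; stems ending in -i or -t add -et; stems ending in -r change the last vowel to 'a'.
So vomimwo → vovomimwo.

vovomimwo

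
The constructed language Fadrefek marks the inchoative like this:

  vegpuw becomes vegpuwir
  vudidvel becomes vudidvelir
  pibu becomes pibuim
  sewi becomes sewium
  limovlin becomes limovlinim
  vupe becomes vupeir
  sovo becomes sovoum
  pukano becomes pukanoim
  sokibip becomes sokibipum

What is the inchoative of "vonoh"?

sovo and pukano both end in -o yet inflect differently (sovoum, pukanoim), so the final letter is not what conditions the rule; the first letter is.
"vonoh" begins with v-. The stems beginning with v- (vupe → vupeir, vudidvel → vudidvelir, vegpuw → vegpuwir) add -ir.
So vonoh → vonohir.

vonohir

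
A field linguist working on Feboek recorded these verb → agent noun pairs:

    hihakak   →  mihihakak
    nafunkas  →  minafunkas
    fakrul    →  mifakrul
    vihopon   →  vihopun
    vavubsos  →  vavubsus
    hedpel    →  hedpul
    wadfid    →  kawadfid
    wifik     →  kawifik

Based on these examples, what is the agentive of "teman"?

wifik and hihakak both end in -k yet inflect differently (kawifik, mihihakak), so the final letter is not what conditions the rule; the last vowel is.
"teman" has last vowel 'a'. The stems whose last vowel is 'a' (hihakak → mihihakak, nafunkas → minafunkas) add the prefix mi-.
So teman → miteman.

miteman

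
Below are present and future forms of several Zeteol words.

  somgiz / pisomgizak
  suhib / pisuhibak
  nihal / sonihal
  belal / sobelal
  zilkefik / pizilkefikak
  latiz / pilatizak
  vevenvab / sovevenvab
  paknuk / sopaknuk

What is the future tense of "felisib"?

zilkefik and paknuk both end in -k yet inflect differently (pizilkefikak, sopaknuk), so the final letter is not what conditions the rule; the last vowel is.
"felisib" has last vowel 'i'. The stems whose last vowel is 'i' (somgiz → pisomgizak, zilkefik → pizilkefikak, suhib → pisuhibak) add pi- … -ak around the stem.
The other pattern: stems whose last vowel is 'a' or 'u' add the prefix so-.
So felisib → pifelisibak.

pifelisibak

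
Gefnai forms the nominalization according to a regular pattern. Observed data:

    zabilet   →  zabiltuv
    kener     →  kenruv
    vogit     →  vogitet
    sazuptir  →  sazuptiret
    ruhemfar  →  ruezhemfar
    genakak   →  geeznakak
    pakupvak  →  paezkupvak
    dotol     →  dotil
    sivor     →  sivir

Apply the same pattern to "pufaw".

"pufaw" has last vowel 'a'. The stems whose last vowel is 'a' (ruhemfar → ruezhemfar, genakak → geeznakak, pakupvak → paezkupvak) insert -ez- after the first vowel.
The other patterns: stems whose last vowel is 'e' delete the last vowel and add -uv; stems whose last vowel is 'i' add -et; stems whose last vowel is 'o' change the last vowel to 'i'.
So pufaw → puezfaw.

puezfaw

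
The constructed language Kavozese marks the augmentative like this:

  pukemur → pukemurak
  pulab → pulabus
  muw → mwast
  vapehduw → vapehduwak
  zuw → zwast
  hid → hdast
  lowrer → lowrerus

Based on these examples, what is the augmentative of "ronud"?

lowrer and pukemur both end in -r yet inflect differently (lowrerus, pukemurak), so the final letter is not what conditions the rule; the number of vowels is.
"ronud" has 2 vowels. The stems with 2 vowels (lowrer → lowrerus, pulab → pulabus) add -us.
So ronud → ronudus.

ronudus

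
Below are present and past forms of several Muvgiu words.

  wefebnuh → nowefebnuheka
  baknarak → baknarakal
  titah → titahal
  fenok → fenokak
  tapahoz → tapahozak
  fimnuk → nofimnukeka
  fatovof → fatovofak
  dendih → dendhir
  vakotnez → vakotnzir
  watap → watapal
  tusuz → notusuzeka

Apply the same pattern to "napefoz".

"napefoz" has last vowel 'o'. The stems whose last vowel is 'o' (fenok → fenokak, tapahoz → tapahozak, fatovof → fatovofak) add -ak.
So napefoz → napefozak.

napefozak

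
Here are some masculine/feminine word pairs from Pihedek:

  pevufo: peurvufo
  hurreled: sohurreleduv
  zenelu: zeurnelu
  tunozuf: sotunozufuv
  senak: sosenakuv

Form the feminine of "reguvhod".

"reguvhod" ends in a consonant. The stems ending in a consonant (tunozuf → sotunozufuv, hurreled → sohurreleduv, senak → sosenakuv) add so- … -uv around the stem.
The other pattern: stems ending in a vowel insert -ur- after the first vowel.
So reguvhod → soreguvhoduv.

soreguvhoduv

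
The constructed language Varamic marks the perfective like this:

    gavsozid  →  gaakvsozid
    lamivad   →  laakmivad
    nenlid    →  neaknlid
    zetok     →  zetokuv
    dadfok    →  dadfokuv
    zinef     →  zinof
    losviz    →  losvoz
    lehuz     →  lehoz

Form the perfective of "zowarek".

zowarekuv

"zowarek" ends in -k. The stems ending in -k (zetok → zetokuv, dadfok → dadfokuv) add -uv.
The other patterns: stems ending in -d insert -ak- after the first vowel; stems ending in -f or -z change the last vowel to 'o'.
So zowarek → zowarekuv.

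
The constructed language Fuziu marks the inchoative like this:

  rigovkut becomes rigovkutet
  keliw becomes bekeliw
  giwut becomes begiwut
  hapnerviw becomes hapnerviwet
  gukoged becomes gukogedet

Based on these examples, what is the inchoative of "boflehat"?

boflehatet

hapnerviw and keliw both end in -w yet inflect differently (hapnerviwet, bekeliw), so the final letter is not what conditions the rule; the number of vowels is.
"boflehat" has 3 vowels. The stems with 3 vowels (rigovkut → rigovkutet, gukoged → gukogedet, hapnerviw → hapnerviwet) add -et.
The other pattern: stems with 2 vowels add the prefix be-.
So boflehat → boflehatet.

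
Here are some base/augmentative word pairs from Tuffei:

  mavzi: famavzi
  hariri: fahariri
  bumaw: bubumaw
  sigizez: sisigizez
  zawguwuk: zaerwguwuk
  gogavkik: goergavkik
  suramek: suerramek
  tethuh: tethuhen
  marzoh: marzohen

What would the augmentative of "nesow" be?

"nesow" ends in -w. The one such stem in the data (bumaw → bubumaw) repeats the first consonant+vowel as a prefix (as does sigizez), so the same rule applies.
So nesow → nenesow.

nenesow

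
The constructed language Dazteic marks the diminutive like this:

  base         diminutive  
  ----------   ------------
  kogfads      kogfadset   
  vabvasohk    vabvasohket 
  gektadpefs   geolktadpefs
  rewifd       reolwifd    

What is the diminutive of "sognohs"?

"sognohs" has second-to-last letter 'h'. The one such stem in the data (vabvasohk → vabvasohket) adds -et, so the same rule applies.
The other pattern: stems whose second-to-last letter is 'f' insert -ol- after the first vowel.
So sognohs → sognohset.

sognohset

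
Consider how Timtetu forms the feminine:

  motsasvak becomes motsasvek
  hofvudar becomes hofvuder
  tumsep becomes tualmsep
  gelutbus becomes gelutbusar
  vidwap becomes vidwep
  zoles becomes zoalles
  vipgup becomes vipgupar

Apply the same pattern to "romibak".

"romibak" has last vowel 'a'. The stems whose last vowel is 'a' (hofvudar → hofvuder, vidwap → vidwep, motsasvak → motsasvek) change the last vowel to 'e'.
So romibak → romibek.

romibek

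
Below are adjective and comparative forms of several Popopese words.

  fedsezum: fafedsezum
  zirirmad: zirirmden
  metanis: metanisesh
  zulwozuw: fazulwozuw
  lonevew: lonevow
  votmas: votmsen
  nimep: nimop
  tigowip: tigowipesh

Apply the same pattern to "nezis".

tigowip and nimep both end in -p yet inflect differently (tigowipesh, nimop), so the final letter is not what conditions the rule; the last vowel is.
"nezis" has last vowel 'i'. The stems whose last vowel is 'i' (metanis → metanisesh, tigowip → tigowipesh) add -esh.
The other patterns: stems whose last vowel is 'e' change the last vowel to 'o'; stems whose last vowel is 'a' delete the last vowel and add -en; stems whose last vowel is 'u' add the prefix fa-.
So nezis → nezisesh.

nezisesh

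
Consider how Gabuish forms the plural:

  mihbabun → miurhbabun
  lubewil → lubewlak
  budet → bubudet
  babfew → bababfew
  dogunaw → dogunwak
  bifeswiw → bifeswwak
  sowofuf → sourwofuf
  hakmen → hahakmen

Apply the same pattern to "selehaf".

selehfak

hakmen and mihbabun both end in -n yet inflect differently (hahakmen, miurhbabun), so the final letter is not what conditions the rule; the last vowel is.
"selehaf" has last vowel 'a'. The one such stem in the data (dogunaw → dogunwak) deletes the last vowel and adds -ak (as do lubewil, bifeswiw), so the same rule applies.
The other patterns: stems whose last vowel is 'e' repeat the first consonant+vowel as a prefix; stems whose last vowel is 'u' insert -ur- after the first vowel.
So selehaf → selehfak.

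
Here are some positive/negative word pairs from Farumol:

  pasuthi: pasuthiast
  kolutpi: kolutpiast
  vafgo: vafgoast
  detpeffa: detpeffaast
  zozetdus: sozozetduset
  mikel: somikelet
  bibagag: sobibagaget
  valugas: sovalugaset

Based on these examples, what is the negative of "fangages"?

sofangageset

detpeffa and bibagag both have last vowel 'a' yet inflect differently (detpeffaast, sobibagaget), so the last vowel is not what conditions the rule; whether the stem ends in a vowel or a consonant is.
"fangages" ends in a consonant. The stems ending in a consonant (zozetdus → sozozetduset, mikel → somikelet, bibagag → sobibagaget) add so- … -et around the stem.
The other pattern: stems ending in a vowel add -ast.
So fangages → sofangageset.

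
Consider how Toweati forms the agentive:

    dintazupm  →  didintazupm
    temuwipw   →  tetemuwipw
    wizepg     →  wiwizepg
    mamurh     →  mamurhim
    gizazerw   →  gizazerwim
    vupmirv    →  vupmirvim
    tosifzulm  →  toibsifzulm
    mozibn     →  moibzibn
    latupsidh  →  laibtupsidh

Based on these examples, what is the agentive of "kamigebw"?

temuwipw and gizazerw both end in -w yet inflect differently (tetemuwipw, gizazerwim), so the final letter is not what conditions the rule; the second-to-last letter is.
"kamigebw" has second-to-last letter 'b'. The one such stem in the data (mozibn → moibzibn) inserts -ib- after the first vowel (as do tosifzulm, latupsidh), so the same rule applies.
So kamigebw → kaibmigebw.

kaibmigebw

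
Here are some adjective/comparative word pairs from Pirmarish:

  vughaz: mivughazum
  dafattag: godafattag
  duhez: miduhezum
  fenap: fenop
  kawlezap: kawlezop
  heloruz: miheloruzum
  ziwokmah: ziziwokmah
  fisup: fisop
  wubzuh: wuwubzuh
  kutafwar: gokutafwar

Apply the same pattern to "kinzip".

ziwokmah and vughaz both have last vowel 'a' yet inflect differently (ziziwokmah, mivughazum), so the last vowel is not what conditions the rule; the final letter is.
"kinzip" ends in -p. The stems ending in -p (fenap → fenop, fisup → fisop, kawlezap → kawlezop) change the last vowel to 'o'.
So kinzip → kinzop.

kinzop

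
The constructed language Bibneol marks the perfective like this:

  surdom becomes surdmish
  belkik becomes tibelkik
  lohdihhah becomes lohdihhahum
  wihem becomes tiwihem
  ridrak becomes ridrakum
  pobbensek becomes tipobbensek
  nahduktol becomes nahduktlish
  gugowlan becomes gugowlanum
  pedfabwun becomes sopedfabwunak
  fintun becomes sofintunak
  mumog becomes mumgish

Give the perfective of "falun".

sofalunak

ridrak and pobbensek both end in -k yet inflect differently (ridrakum, tipobbensek), so the final letter is not what conditions the rule; the last vowel is.
"falun" has last vowel 'u'. The stems whose last vowel is 'u' (fintun → sofintunak, pedfabwun → sopedfabwunak) add so- … -ak around the stem.
The other patterns: stems whose last vowel is 'a' add -um; stems whose last vowel is 'e' or 'i' add the prefix ti-; stems whose last vowel is 'o' delete the last vowel and add -ish.
So falun → sofalunak.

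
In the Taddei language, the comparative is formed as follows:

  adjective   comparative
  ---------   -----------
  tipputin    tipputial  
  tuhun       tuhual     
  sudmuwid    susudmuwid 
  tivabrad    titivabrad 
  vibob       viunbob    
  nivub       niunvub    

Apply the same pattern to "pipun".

tipputin and sudmuwid both have last vowel 'i' yet inflect differently (tipputial, susudmuwid), so the last vowel is not what conditions the rule; the final letter is.
"pipun" ends in -n. The stems ending in -n (tipputin → tipputial, tuhun → tuhual) drop the final letter and add -al.
The other patterns: stems ending in -d repeat the first consonant+vowel as a prefix; stems ending in -b insert -un- after the first vowel.
So pipun → pipual.

pipual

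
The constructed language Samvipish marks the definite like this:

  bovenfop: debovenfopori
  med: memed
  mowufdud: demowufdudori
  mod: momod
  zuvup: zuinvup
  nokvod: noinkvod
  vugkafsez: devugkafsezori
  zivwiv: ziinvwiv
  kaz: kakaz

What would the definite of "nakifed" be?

denakifedori

"nakifed" has 3 vowels. The stems with 3 vowels (vugkafsez → devugkafsezori, mowufdud → demowufdudori, bovenfop → debovenfopori) add de- … -ori around the stem.
So nakifed → denakifedori.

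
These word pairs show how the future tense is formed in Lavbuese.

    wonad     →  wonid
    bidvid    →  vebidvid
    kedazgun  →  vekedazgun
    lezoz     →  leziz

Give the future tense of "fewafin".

bidvid and wonad both end in -d yet inflect differently (vebidvid, wonid), so the final letter is not what conditions the rule; the last vowel is.
"fewafin" has last vowel 'i'. The one such stem in the data (bidvid → vebidvid) adds the prefix ve-, so the same rule applies.
So fewafin → vefewafin.

vefewafin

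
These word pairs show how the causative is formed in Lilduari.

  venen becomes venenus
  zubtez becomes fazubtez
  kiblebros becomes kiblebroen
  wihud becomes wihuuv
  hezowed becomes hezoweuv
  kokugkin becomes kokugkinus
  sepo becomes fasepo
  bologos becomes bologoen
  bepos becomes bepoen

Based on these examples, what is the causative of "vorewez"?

"vorewez" ends in -z. The one such stem in the data (zubtez → fazubtez) adds the prefix fa-, so the same rule applies.
The other patterns: stems ending in -n add -us; stems ending in -d drop the final letter and add -uv; stems ending in -s drop the final letter and add -en.
So vorewez → favorewez.

favorewez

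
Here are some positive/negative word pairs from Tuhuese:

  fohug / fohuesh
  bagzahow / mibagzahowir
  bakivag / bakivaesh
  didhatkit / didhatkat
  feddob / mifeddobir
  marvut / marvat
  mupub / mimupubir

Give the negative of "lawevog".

marvut and fohug both have last vowel 'u' yet inflect differently (marvat, fohuesh), so the last vowel is not what conditions the rule; the final letter is.
"lawevog" ends in -g. The stems ending in -g (fohug → fohuesh, bakivag → bakivaesh) drop the final letter and add -esh.
So lawevog → lawevoesh.

lawevoesh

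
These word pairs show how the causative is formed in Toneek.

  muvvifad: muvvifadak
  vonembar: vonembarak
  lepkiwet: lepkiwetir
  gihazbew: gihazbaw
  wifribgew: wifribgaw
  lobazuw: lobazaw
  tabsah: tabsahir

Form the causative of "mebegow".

wifribgew and lepkiwet both have last vowel 'e' yet inflect differently (wifribgaw, lepkiwetir), so the last vowel is not what conditions the rule; the final letter is.
"mebegow" ends in -w. The stems ending in -w (lobazuw → lobazaw, wifribgew → wifribgaw, gihazbew → gihazbaw) change the last vowel to 'a'.
The other patterns: stems ending in -d or -r add -ak; stems ending in -h or -t add -ir.
So mebegow → mebegaw.

mebegaw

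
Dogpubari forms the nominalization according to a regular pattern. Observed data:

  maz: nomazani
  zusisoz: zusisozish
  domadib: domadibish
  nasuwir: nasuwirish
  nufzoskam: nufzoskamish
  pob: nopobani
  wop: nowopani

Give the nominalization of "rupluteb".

pob and domadib both end in -b yet inflect differently (nopobani, domadibish), so the final letter is not what conditions the rule; the number of vowels is.
"rupluteb" has 3 vowels. The stems with 3 vowels (nufzoskam → nufzoskamish, domadib → domadibish, nasuwir → nasuwirish) add -ish.
The other pattern: stems with 1 vowel add no- … -ani around the stem.
So rupluteb → ruplutebish.

ruplutebish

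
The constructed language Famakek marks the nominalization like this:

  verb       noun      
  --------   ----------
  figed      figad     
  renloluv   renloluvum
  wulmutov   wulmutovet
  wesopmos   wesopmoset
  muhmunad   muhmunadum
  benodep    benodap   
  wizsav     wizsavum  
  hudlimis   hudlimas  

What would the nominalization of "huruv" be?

"huruv" has last vowel 'u'. The one such stem in the data (renloluv → renloluvum) adds -um, so the same rule applies.
So huruv → huruvum.

huruvum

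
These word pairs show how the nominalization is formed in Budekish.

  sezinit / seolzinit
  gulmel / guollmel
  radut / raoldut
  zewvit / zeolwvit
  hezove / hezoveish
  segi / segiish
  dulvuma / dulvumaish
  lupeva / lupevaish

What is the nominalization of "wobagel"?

gulmel and hezove both have last vowel 'e' yet inflect differently (guollmel, hezoveish), so the last vowel is not what conditions the rule; whether the stem ends in a vowel or a consonant is.
"wobagel" ends in a consonant. The stems ending in a consonant (sezinit → seolzinit, gulmel → guollmel, radut → raoldut) insert -ol- after the first vowel.
So wobagel → woolbagel.

woolbagel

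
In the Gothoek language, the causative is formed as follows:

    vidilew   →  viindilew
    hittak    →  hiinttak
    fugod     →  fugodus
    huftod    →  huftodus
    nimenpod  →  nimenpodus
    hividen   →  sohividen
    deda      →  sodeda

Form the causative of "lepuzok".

vidilew and hividen both have last vowel 'e' yet inflect differently (viindilew, sohividen), so the last vowel is not what conditions the rule; the final letter is.
"lepuzok" ends in -k. The one such stem in the data (hittak → hiinttak) inserts -in- after the first vowel (as does vidilew), so the same rule applies.
So lepuzok → leinpuzok.

leinpuzok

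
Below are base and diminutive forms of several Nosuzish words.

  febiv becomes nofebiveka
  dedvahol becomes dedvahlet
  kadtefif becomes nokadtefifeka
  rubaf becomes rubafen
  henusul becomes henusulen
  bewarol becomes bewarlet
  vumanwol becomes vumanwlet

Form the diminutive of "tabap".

"tabap" has last vowel 'a'. The one such stem in the data (rubaf → rubafen) adds -en, so the same rule applies.
The other patterns: stems whose last vowel is 'i' add no- … -eka around the stem; stems whose last vowel is 'o' delete the last vowel and add -et.
So tabap → tabapen.

tabapen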